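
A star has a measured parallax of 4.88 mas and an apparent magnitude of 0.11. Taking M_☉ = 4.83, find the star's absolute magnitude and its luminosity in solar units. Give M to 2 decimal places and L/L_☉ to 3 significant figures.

M ≈ -6.45; L/L_☉ ≈ 32400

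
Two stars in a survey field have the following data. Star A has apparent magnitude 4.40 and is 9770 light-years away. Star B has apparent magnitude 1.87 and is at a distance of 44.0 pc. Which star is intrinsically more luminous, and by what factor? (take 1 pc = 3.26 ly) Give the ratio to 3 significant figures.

Star A is more luminous, by a factor of 451.

Star A: d = 9770 ly / 3.26 = 2997 pc
Star A: M = m − 5 log₁₀ d + 5 = 4.40 − 5·3.4767 + 5 = -7.983
Star B: M = m − 5 log₁₀ d + 5 = 1.87 − 5·1.6435 + 5 = -1.347
ΔM = M_A − M_B = -7.983 − (-1.347) = -6.636; smaller M is more luminous → Star A.
L ratio = 10^(0.4 |ΔM|) = 10^2.654 = 451.3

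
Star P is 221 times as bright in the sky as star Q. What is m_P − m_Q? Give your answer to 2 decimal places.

m_P − m_Q ≈ -5.86

Pogson: Δm = −2.5 log₁₀(ratio) = −2.5 log₁₀(221) = −2.5 × 2.3444 = -5.861
Star P is brighter, so it has the smaller magnitude: the difference is negative.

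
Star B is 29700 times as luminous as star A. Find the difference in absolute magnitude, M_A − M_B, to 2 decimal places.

M_A − M_B ≈ 11.18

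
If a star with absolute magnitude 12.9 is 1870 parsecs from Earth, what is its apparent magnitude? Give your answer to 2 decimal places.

m ≈ 24.26

m = M + 5 log₁₀ d − 5 = 12.9 + 5·3.2718 − 5 = 24.259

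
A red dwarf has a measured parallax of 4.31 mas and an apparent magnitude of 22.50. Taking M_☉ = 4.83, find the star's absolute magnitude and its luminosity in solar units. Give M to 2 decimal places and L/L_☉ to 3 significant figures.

d = 1/p = 1000/4.31 mas = 232.0 pc
M = m − 5 log₁₀ d + 5 = 22.50 − 5·2.3655 + 5 = 15.672
M − M_☉ = 15.672 − 4.83 = 10.842
L/L_☉ = 10^(−0.4 × 10.842) = 4.603×10^-5

M ≈ 15.67; L/L_☉ ≈ 4.60×10^-5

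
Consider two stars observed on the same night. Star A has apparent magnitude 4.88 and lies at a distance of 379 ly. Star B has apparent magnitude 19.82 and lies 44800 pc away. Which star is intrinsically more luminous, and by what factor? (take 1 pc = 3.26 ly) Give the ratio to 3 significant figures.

Star A is more luminous, by a factor of 6.37.

Star A: d = 379 ly / 3.26 = 116.3 pc
Star A: M = m − 5 log₁₀ d + 5 = 4.88 − 5·2.0654 + 5 = -0.447
Star B: M = m − 5 log₁₀ d + 5 = 19.82 − 5·4.6513 + 5 = 1.564
ΔM = M_A − M_B = -0.447 − (1.564) = -2.011; smaller M is more luminous → Star A.
L ratio = 10^(0.4 |ΔM|) = 10^0.804 = 6.372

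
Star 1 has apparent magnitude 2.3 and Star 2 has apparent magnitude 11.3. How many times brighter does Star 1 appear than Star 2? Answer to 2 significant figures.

4000

Magnitude difference = -9.0
Flux ratio = 10^(−0.4 Δm) = 10^(−0.4 × -9.0) = 10^3.600 = 3981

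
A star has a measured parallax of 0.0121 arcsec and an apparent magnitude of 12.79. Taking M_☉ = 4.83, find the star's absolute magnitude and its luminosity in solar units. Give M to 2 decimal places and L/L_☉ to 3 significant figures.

d = 1/p = 1/0.0121″ = 82.64 pc
M = m − 5 log₁₀ d + 5 = 12.79 − 5·1.9172 + 5 = 8.204
M − M_☉ = 8.204 − 4.83 = 3.374
L/L_☉ = 10^(−0.4 × 3.374) = 0.04471

M ≈ 8.20; L/L_☉ ≈ 0.0447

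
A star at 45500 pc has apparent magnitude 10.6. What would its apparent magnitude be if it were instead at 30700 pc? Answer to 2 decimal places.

m ≈ 9.75

Flux ∝ 1/d², so Δm = 5 log₁₀(d₂/d₁) = 5 log₁₀(30700/45500) = -0.854
m₂ = m₁ + Δm = 10.6 + (-0.854) = 9.746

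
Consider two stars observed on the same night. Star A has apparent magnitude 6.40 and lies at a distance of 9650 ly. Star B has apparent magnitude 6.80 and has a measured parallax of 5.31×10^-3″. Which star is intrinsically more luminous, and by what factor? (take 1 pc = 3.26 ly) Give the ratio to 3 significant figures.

Star A is more luminous, by a factor of 357.

Star A: d = 9650 ly / 3.26 = 2960 pc
Star A: M = m − 5 log₁₀ d + 5 = 6.40 − 5·3.4713 + 5 = -5.957
Star B: d = 1/p = 1/5.31×10^-3″ = 188.3 pc
Star B: M = m − 5 log₁₀ d + 5 = 6.80 − 5·2.2749 + 5 = 0.425
ΔM = M_A − M_B = -5.957 − (0.425) = -6.382; smaller M is more luminous → Star A.
L ratio = 10^(0.4 |ΔM|) = 10^2.553 = 357.1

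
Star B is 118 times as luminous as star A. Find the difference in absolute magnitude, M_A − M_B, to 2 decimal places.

Pogson: ΔM = −2.5 log₁₀(ratio) = −2.5 log₁₀(118) = −2.5 × 2.0719 = -5.180
Star B is brighter so has the smaller magnitude: M_A − M_B is positive.

M_A − M_B ≈ 5.18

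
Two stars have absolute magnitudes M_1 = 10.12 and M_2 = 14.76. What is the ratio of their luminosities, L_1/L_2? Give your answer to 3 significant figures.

L_1/L_2 ≈ 71.8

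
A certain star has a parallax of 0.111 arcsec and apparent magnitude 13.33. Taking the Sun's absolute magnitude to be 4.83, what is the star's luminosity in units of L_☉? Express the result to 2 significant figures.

L/L_☉ ≈ 3.2×10^-4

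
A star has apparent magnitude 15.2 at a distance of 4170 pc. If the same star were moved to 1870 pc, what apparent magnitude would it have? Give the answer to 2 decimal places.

Flux ∝ 1/d², so Δm = 5 log₁₀(d₂/d₁) = 5 log₁₀(1870/4170) = -1.741
m₂ = m₁ + Δm = 15.2 + (-1.741) = 13.459

m ≈ 13.46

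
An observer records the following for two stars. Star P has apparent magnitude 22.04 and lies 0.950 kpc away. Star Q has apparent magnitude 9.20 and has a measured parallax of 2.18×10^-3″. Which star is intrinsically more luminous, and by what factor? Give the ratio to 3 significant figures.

Star P: d = 0.950 kpc = 950.0 pc
Star P: M = m − 5 log₁₀ d + 5 = 22.04 − 5·2.9777 + 5 = 12.151
Star Q: d = 1/p = 1/2.18×10^-3″ = 458.7 pc
Star Q: M = m − 5 log₁₀ d + 5 = 9.20 − 5·2.6615 + 5 = 0.892
ΔM = M_P − M_Q = 12.151 − (0.892) = 11.259; smaller M is more luminous → Star Q.
L ratio = 10^(0.4 |ΔM|) = 10^4.504 = 31890

Star Q is more luminous, by a factor of 31900.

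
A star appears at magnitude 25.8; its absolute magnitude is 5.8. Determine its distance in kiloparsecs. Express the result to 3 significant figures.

d ≈ 100 kpc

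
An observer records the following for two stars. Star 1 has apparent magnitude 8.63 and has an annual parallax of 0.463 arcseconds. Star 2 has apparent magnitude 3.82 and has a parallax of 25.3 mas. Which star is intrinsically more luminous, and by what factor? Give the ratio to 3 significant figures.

Star 1: d = 1/p = 1/0.463″ = 2.160 pc
Star 1: M = m − 5 log₁₀ d + 5 = 8.63 − 5·0.3344 + 5 = 11.958
Star 2: p = 25.3 mas = 0.0253″ → d = 1/p = 39.53 pc
Star 2: M = m − 5 log₁₀ d + 5 = 3.82 − 5·1.5969 + 5 = 0.836
ΔM = M_1 − M_2 = 11.958 − (0.836) = 11.122; smaller M is more luminous → Star 2.
L ratio = 10^(0.4 |ΔM|) = 10^4.449 = 28110

Star 2 is more luminous, by a factor of 28100.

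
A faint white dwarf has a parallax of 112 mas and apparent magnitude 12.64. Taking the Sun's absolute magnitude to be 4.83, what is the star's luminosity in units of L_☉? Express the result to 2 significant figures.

L/L_☉ ≈ 6.0×10^-4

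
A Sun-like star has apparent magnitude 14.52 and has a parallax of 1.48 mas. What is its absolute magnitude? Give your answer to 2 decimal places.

p = 1.48 mas = 1.48×10^-3″ → d = 1/p = 675.7 pc
5 log₁₀(d/10 pc) = 5 log₁₀(675.7) − 5 = 9.149
M = m − 5 log₁₀(d/10) = 14.52 − 9.149 = 5.371

M ≈ 5.37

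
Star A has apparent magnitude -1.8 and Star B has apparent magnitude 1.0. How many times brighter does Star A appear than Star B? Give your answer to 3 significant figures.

13.2

Δm = -1.8 − (1.0) = -2.8
Flux ratio = 10^(−0.4 Δm) = 10^(−0.4 × -2.8) = 10^1.120 = 13.18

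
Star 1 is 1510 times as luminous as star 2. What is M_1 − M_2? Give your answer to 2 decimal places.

M_1 − M_2 ≈ -7.95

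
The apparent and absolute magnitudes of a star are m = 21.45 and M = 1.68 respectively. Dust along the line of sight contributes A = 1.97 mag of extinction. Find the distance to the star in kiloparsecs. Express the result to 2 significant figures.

d ≈ 36 kpc

m − M = 5 log₁₀(d/10 pc) + A  ⇒  21.45 − (1.68) − 1.97 = 5 log₁₀(d/10)
17.800 = 5 log₁₀(d/10)
log₁₀ d = (m − M − A)/5 + 1 = 4.5600
d = 10^4.5600 = 36310 pc
= 36.31 kpc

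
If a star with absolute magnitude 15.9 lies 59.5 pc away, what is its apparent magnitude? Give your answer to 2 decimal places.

m ≈ 19.77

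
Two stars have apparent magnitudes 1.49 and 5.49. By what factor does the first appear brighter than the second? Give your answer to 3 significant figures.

39.8

Magnitude difference = -4.00
Flux ratio = 10^(−0.4 Δm) = 10^(−0.4 × -4.00) = 10^1.600 = 39.81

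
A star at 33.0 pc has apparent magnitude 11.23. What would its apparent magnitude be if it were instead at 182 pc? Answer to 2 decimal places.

m ≈ 14.94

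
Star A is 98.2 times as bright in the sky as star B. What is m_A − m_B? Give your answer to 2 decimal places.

Pogson: Δm = −2.5 log₁₀(ratio) = −2.5 log₁₀(98.2) = −2.5 × 1.9921 = -4.980
Star A is brighter, so it has the smaller magnitude: the difference is negative.

m_A − m_B ≈ -4.98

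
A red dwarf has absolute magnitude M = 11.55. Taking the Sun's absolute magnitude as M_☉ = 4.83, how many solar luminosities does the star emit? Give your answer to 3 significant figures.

L/L_☉ ≈ 2.05×10^-3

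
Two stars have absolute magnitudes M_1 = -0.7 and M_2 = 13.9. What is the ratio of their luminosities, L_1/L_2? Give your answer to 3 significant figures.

L_1/L_2 ≈ 692000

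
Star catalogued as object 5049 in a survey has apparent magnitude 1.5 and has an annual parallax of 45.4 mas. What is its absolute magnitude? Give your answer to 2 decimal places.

M ≈ -0.21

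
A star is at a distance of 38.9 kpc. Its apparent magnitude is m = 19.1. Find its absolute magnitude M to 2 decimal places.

M ≈ 1.15

d = 38.9 kpc = 38900 pc
5 log₁₀(d/10 pc) = 5 log₁₀(38900) − 5 = 17.950
M = m − 5 log₁₀(d/10) = 19.1 − 17.950 = 1.150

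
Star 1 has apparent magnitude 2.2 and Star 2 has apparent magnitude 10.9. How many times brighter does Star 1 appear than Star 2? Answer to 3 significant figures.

Δm = 2.2 − (10.9) = -8.7
Flux ratio = 10^(−0.4 Δm) = 10^(−0.4 × -8.7) = 10^3.480 = 3020

3020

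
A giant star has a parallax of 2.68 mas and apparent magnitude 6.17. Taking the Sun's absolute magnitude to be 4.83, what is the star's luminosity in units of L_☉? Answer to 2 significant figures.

L/L_☉ ≈ 410

d = 1/p = 1000/2.68 mas = 373.1 pc
M = m − 5 log₁₀ d + 5 = 6.17 − 5·2.5719 + 5 = -1.689
M − M_☉ = -1.689 − 4.83 = -6.519
L/L_☉ = 10^(−0.4 × -6.519) = 405.3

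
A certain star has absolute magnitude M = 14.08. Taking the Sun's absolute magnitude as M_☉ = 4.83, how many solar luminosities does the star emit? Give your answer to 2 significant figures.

L/L_☉ ≈ 2.0×10^-4

M − M_☉ = 14.08 − 4.83 = 9.250
L/L_☉ = 10^(−0.4 (M − M_☉)) = 10^-3.700 = 1.995×10^-4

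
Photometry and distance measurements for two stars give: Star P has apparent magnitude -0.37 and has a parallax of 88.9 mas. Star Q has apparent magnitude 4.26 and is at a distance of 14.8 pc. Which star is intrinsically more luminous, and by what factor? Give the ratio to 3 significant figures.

Star P is more luminous, by a factor of 41.1.

Star P: p = 88.9 mas = 0.0889″ → d = 1/p = 11.25 pc
Star P: M = m − 5 log₁₀ d + 5 = -0.37 − 5·1.0511 + 5 = -0.625
Star Q: M = m − 5 log₁₀ d + 5 = 4.26 − 5·1.1703 + 5 = 3.409
ΔM = M_P − M_Q = -0.625 − (3.409) = -4.034; smaller M is more luminous → Star P.
L ratio = 10^(0.4 |ΔM|) = 10^1.614 = 41.08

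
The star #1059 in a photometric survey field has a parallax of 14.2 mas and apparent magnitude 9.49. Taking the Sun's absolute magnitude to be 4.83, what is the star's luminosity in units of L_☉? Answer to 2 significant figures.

L/L_☉ ≈ 0.68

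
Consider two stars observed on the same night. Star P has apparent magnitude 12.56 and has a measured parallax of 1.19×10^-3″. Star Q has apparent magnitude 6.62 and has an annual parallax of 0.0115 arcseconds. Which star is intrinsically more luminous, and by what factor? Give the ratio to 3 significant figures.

Star P: d = 1/p = 1/1.19×10^-3″ = 840.3 pc
Star P: M = m − 5 log₁₀ d + 5 = 12.56 − 5·2.9245 + 5 = 2.938
Star Q: d = 1/p = 1/0.0115″ = 86.96 pc
Star Q: M = m − 5 log₁₀ d + 5 = 6.62 − 5·1.9393 + 5 = 1.923
ΔM = M_P − M_Q = 2.938 − (1.923) = 1.014; smaller M is more luminous → Star Q.
L ratio = 10^(0.4 |ΔM|) = 10^0.406 = 2.545

Star Q is more luminous, by a factor of 2.55.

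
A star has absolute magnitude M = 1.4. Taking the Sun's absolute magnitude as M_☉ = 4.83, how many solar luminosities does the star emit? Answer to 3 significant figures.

M − M_☉ = 1.4 − 4.83 = -3.430
L/L_☉ = 10^(−0.4 (M − M_☉)) = 10^1.372 = 23.55

L/L_☉ ≈ 23.6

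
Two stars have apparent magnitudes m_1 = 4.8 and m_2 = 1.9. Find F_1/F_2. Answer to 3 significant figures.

F_1/F_2 ≈ 0.0692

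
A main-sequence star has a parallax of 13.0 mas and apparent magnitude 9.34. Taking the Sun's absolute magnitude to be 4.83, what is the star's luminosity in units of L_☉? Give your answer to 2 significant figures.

d = 1/p = 1000/13.0 mas = 76.92 pc
M = m − 5 log₁₀ d + 5 = 9.34 − 5·1.8861 + 5 = 4.910
M − M_☉ = 4.910 − 4.83 = 0.080
L/L_☉ = 10^(−0.4 × 0.080) = 0.9292

L/L_☉ ≈ 0.93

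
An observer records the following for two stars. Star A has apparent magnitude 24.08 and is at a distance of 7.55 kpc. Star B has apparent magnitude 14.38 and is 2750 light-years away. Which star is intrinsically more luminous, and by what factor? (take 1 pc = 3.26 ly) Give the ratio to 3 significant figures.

Star B is more luminous, by a factor of 94.7.

Star A: d = 7.55 kpc = 7550 pc
Star A: M = m − 5 log₁₀ d + 5 = 24.08 − 5·3.8779 + 5 = 9.690
Star B: d = 2750 ly / 3.26 = 843.6 pc
Star B: M = m − 5 log₁₀ d + 5 = 14.38 − 5·2.9261 + 5 = 4.749
ΔM = M_A − M_B = 9.690 − (4.749) = 4.941; smaller M is more luminous → Star B.
L ratio = 10^(0.4 |ΔM|) = 10^1.976 = 94.70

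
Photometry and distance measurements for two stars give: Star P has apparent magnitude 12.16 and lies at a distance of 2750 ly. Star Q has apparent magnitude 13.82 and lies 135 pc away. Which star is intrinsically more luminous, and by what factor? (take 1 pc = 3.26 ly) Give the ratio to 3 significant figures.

Star P: d = 2750 ly / 3.26 = 843.6 pc
Star P: M = m − 5 log₁₀ d + 5 = 12.16 − 5·2.9261 + 5 = 2.529
Star Q: M = m − 5 log₁₀ d + 5 = 13.82 − 5·2.1303 + 5 = 8.168
ΔM = M_P − M_Q = 2.529 − (8.168) = -5.639; smaller M is more luminous → Star P.
L ratio = 10^(0.4 |ΔM|) = 10^2.256 = 180.1

Star P is more luminous, by a factor of 180.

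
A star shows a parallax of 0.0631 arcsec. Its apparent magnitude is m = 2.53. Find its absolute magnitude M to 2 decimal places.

d = 1/p = 1/0.0631″ = 15.85 pc
5 log₁₀(d/10 pc) = 5 log₁₀(15.85) − 5 = 1.000
M = m − 5 log₁₀(d/10) = 2.53 − 1.000 = 1.530

M ≈ 1.53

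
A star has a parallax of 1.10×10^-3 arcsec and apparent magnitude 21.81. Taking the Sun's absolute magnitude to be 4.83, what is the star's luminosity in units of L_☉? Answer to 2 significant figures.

L/L_☉ ≈ 1.3×10^-3

d = 1/p = 1/1.10×10^-3″ = 909.1 pc
M = m − 5 log₁₀ d + 5 = 21.81 − 5·2.9586 + 5 = 12.017
M − M_☉ = 12.017 − 4.83 = 7.187
L/L_☉ = 10^(−0.4 × 7.187) = 1.334×10^-3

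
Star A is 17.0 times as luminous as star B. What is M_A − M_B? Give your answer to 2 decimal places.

M_A − M_B ≈ -3.08

Pogson: ΔM = −2.5 log₁₀(ratio) = −2.5 log₁₀(17.0) = −2.5 × 1.2304 = -3.076
Star A is brighter, so it has the smaller magnitude: the difference is negative.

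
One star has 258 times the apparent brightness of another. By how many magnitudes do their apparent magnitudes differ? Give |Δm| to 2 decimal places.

|Δm| ≈ 6.03

Pogson: Δm = −2.5 log₁₀(ratio) = −2.5 log₁₀(258) = −2.5 × 2.4116 = -6.029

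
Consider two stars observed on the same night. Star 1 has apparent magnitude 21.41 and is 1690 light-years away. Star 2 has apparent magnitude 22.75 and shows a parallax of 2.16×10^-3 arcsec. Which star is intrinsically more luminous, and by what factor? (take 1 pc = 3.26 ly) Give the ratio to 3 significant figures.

Star 1: d = 1690 ly / 3.26 = 518.4 pc
Star 1: M = m − 5 log₁₀ d + 5 = 21.41 − 5·2.7147 + 5 = 12.837
Star 2: d = 1/p = 1/2.16×10^-3″ = 463.0 pc
Star 2: M = m − 5 log₁₀ d + 5 = 22.75 − 5·2.6655 + 5 = 14.422
ΔM = M_1 − M_2 = 12.837 − (14.422) = -1.586; smaller M is more luminous → Star 1.
L ratio = 10^(0.4 |ΔM|) = 10^0.634 = 4.308

Star 1 is more luminous, by a factor of 4.31.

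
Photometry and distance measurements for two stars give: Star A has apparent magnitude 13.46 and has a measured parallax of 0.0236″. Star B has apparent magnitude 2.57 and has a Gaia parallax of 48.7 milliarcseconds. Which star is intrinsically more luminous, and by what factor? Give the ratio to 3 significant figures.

Star B is more luminous, by a factor of 5330.

Star A: d = 1/p = 1/0.0236″ = 42.37 pc
Star A: M = m − 5 log₁₀ d + 5 = 13.46 − 5·1.6271 + 5 = 10.325
Star B: p = 48.7 mas = 0.0487″ → d = 1/p = 20.53 pc
Star B: M = m − 5 log₁₀ d + 5 = 2.57 − 5·1.3125 + 5 = 1.008
ΔM = M_A − M_B = 10.325 − (1.008) = 9.317; smaller M is more luminous → Star B.
L ratio = 10^(0.4 |ΔM|) = 10^3.727 = 5330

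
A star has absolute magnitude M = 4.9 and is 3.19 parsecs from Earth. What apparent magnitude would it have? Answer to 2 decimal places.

m ≈ 2.42

m = M + 5 log₁₀ d − 5 = 4.9 + 5·0.5038 − 5 = 2.419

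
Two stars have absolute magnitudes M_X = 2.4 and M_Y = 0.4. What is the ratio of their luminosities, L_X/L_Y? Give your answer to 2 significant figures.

ΔM = M_X − M_Y = 2.0
L_X/L_Y = 10^(−0.4 ΔM) = 10^-0.800 = 0.1585

L_X/L_Y ≈ 0.16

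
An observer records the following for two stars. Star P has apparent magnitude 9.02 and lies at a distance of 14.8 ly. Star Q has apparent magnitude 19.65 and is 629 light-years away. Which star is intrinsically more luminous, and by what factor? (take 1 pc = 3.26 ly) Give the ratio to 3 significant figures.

Star P: d = 14.8 ly / 3.26 = 4.540 pc
Star P: M = m − 5 log₁₀ d + 5 = 9.02 − 5·0.6570 + 5 = 10.735
Star Q: d = 629 ly / 3.26 = 192.9 pc
Star Q: M = m − 5 log₁₀ d + 5 = 19.65 − 5·2.2854 + 5 = 13.223
ΔM = M_P − M_Q = 10.735 − (13.223) = -2.488; smaller M is more luminous → Star P.
L ratio = 10^(0.4 |ΔM|) = 10^0.995 = 9.891

Star P is more luminous, by a factor of 9.89.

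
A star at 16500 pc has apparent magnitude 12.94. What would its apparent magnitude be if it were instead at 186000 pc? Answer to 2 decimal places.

Flux ∝ 1/d², so Δm = 5 log₁₀(d₂/d₁) = 5 log₁₀(186000/16500) = 5.260
m₂ = m₁ + Δm = 12.94 + (5.260) = 18.200

m ≈ 18.20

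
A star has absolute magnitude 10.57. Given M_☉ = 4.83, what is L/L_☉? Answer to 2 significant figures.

M − M_☉ = 10.57 − 4.83 = 5.740
L/L_☉ = 10^(−0.4 (M − M_☉)) = 10^-2.296 = 5.058×10^-3

L/L_☉ ≈ 5.1×10^-3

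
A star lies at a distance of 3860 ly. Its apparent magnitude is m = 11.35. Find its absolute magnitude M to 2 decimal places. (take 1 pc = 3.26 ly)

M ≈ 0.98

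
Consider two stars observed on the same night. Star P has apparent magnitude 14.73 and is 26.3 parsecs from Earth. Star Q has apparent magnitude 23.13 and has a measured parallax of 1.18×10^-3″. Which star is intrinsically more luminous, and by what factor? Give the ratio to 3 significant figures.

Star P is more luminous, by a factor of 2.21.

Star P: M = m − 5 log₁₀ d + 5 = 14.73 − 5·1.4200 + 5 = 12.630
Star Q: d = 1/p = 1/1.18×10^-3″ = 847.5 pc
Star Q: M = m − 5 log₁₀ d + 5 = 23.13 − 5·2.9281 + 5 = 13.489
ΔM = M_P − M_Q = 12.630 − (13.489) = -0.859; smaller M is more luminous → Star P.
L ratio = 10^(0.4 |ΔM|) = 10^0.344 = 2.206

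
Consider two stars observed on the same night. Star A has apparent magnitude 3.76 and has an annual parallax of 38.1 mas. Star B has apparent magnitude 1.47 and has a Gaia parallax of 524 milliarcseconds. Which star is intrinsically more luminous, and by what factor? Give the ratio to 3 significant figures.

Star A is more luminous, by a factor of 23.0.

Star A: p = 38.1 mas = 0.0381″ → d = 1/p = 26.25 pc
Star A: M = m − 5 log₁₀ d + 5 = 3.76 − 5·1.4191 + 5 = 1.665
Star B: p = 524 mas = 0.524″ → d = 1/p = 1.908 pc
Star B: M = m − 5 log₁₀ d + 5 = 1.47 − 5·0.2807 + 5 = 5.067
ΔM = M_A − M_B = 1.665 − (5.067) = -3.402; smaller M is more luminous → Star A.
L ratio = 10^(0.4 |ΔM|) = 10^1.361 = 22.95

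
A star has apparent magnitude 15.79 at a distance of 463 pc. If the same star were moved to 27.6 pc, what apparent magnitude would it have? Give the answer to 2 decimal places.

Flux ∝ 1/d², so Δm = 5 log₁₀(d₂/d₁) = 5 log₁₀(27.6/463) = -6.123
m₂ = m₁ + Δm = 15.79 + (-6.123) = 9.667

m ≈ 9.67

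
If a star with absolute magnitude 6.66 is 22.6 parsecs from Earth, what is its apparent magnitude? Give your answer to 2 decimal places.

m ≈ 8.43

m = M + 5 log₁₀ d − 5 = 6.66 + 5·1.3541 − 5 = 8.431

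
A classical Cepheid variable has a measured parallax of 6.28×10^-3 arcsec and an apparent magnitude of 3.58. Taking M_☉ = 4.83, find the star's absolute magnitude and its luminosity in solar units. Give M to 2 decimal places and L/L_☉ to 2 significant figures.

d = 1/p = 1/6.28×10^-3″ = 159.2 pc
M = m − 5 log₁₀ d + 5 = 3.58 − 5·2.2020 + 5 = -2.430
M − M_☉ = -2.430 − 4.83 = -7.260
L/L_☉ = 10^(−0.4 × -7.260) = 801.8

M ≈ -2.43; L/L_☉ ≈ 800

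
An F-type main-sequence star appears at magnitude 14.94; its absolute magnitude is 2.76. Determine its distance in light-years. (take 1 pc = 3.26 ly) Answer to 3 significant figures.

Distance modulus: m − M = 14.94 − (2.76) = 12.180
m − M = 5 log₁₀ d − 5
log₁₀ d = (m − M)/5 + 1 = 3.4360
d = 10^3.4360 = 2729 pc
= 8896 ly

d ≈ 8900 ly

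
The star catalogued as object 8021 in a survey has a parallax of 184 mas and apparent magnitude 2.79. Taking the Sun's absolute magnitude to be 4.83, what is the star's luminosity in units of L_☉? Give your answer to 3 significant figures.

L/L_☉ ≈ 1.93

d = 1/p = 1000/184 mas = 5.435 pc
M = m − 5 log₁₀ d + 5 = 2.79 − 5·0.7352 + 5 = 4.114
M − M_☉ = 4.114 − 4.83 = -0.716
L/L_☉ = 10^(−0.4 × -0.716) = 1.934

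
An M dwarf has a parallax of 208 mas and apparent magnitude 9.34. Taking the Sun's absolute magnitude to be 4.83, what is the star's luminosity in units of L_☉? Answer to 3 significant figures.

L/L_☉ ≈ 3.63×10^-3

d = 1/p = 1000/208 mas = 4.808 pc
M = m − 5 log₁₀ d + 5 = 9.34 − 5·0.6819 + 5 = 10.930
M − M_☉ = 10.930 − 4.83 = 6.100
L/L_☉ = 10^(−0.4 × 6.100) = 3.630×10^-3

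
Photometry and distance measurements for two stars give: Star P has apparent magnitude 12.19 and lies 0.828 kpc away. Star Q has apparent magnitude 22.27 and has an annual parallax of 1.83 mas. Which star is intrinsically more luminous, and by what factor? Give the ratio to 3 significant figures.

Star P is more luminous, by a factor of 24700.

Star P: d = 0.828 kpc = 828.0 pc
Star P: M = m − 5 log₁₀ d + 5 = 12.19 − 5·2.9180 + 5 = 2.600
Star Q: p = 1.83 mas = 1.83×10^-3″ → d = 1/p = 546.4 pc
Star Q: M = m − 5 log₁₀ d + 5 = 22.27 − 5·2.7375 + 5 = 13.582
ΔM = M_P − M_Q = 2.600 − (13.582) = -10.982; smaller M is more luminous → Star P.
L ratio = 10^(0.4 |ΔM|) = 10^4.393 = 24720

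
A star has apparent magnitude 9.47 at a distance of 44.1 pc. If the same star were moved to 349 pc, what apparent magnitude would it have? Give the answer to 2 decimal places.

Flux ∝ 1/d², so Δm = 5 log₁₀(d₂/d₁) = 5 log₁₀(349/44.1) = 4.492
m₂ = m₁ + Δm = 9.47 + (4.492) = 13.962

m ≈ 13.96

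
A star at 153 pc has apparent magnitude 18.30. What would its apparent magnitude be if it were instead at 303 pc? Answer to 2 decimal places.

m ≈ 19.78

Flux ∝ 1/d², so Δm = 5 log₁₀(d₂/d₁) = 5 log₁₀(303/153) = 1.484
m₂ = m₁ + Δm = 18.30 + (1.484) = 19.784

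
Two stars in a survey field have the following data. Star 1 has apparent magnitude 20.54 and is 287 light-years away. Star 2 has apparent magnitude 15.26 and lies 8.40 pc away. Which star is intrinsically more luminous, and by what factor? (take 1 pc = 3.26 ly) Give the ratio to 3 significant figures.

Star 1: d = 287 ly / 3.26 = 88.04 pc
Star 1: M = m − 5 log₁₀ d + 5 = 20.54 − 5·1.9447 + 5 = 15.817
Star 2: M = m − 5 log₁₀ d + 5 = 15.26 − 5·0.9243 + 5 = 15.639
ΔM = M_1 − M_2 = 15.817 − (15.639) = 0.178; smaller M is more luminous → Star 2.
L ratio = 10^(0.4 |ΔM|) = 10^0.071 = 1.178

Star 2 is more luminous, by a factor of 1.18.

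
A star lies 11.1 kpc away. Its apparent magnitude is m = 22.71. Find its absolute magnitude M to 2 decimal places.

M ≈ 7.48

d = 11.1 kpc = 11100 pc
5 log₁₀(d/10 pc) = 5 log₁₀(11100) − 5 = 15.227
M = m − 5 log₁₀(d/10) = 22.71 − 15.227 = 7.483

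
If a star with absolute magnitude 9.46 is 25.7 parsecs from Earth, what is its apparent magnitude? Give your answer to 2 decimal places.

m ≈ 11.51

m = M + 5 log₁₀ d − 5 = 9.46 + 5·1.4099 − 5 = 11.510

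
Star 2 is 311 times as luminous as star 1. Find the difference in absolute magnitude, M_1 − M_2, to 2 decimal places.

Pogson: ΔM = −2.5 log₁₀(ratio) = −2.5 log₁₀(311) = −2.5 × 2.4928 = -6.232
Star 2 is brighter so has the smaller magnitude: M_1 − M_2 is positive.

M_1 − M_2 ≈ 6.23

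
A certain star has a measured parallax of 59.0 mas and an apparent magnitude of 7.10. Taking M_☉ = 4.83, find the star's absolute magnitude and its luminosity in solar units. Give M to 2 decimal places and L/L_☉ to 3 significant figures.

d = 1/p = 1000/59.0 mas = 16.95 pc
M = m − 5 log₁₀ d + 5 = 7.10 − 5·1.2291 + 5 = 5.954
M − M_☉ = 5.954 − 4.83 = 1.124
L/L_☉ = 10^(−0.4 × 1.124) = 0.3551

M ≈ 5.95; L/L_☉ ≈ 0.355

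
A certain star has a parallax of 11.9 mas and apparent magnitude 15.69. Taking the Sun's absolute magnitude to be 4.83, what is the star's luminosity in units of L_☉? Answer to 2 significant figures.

d = 1/p = 1000/11.9 mas = 84.03 pc
M = m − 5 log₁₀ d + 5 = 15.69 − 5·1.9245 + 5 = 11.068
M − M_☉ = 11.068 − 4.83 = 6.238
L/L_☉ = 10^(−0.4 × 6.238) = 3.198×10^-3

L/L_☉ ≈ 3.2×10^-3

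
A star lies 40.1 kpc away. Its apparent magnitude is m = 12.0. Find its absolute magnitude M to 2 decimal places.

d = 40.1 kpc = 40100 pc
5 log₁₀(d/10 pc) = 5 log₁₀(40100) − 5 = 18.016
M = m − 5 log₁₀(d/10) = 12.0 − 18.016 = -6.016

M ≈ -6.02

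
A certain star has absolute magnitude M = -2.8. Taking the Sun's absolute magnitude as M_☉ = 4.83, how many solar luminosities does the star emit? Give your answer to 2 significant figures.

M − M_☉ = -2.8 − 4.83 = -7.630
L/L_☉ = 10^(−0.4 (M − M_☉)) = 10^3.052 = 1127

L/L_☉ ≈ 1100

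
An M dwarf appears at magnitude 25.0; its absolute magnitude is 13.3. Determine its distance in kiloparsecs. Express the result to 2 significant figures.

d ≈ 2.2 kpc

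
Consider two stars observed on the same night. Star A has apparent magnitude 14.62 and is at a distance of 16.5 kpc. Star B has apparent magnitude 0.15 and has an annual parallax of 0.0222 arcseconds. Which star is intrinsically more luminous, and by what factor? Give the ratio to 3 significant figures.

Star B is more luminous, by a factor of 4.57.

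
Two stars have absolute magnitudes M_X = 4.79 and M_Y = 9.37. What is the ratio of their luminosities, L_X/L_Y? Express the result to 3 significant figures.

L_X/L_Y ≈ 67.9

ΔM = M_X − M_Y = -4.58
L_X/L_Y = 10^(−0.4 ΔM) = 10^1.832 = 67.92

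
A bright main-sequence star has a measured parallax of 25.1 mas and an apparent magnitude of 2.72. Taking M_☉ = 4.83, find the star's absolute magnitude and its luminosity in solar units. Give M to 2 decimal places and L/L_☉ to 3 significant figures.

d = 1/p = 1000/25.1 mas = 39.84 pc
M = m − 5 log₁₀ d + 5 = 2.72 − 5·1.6003 + 5 = -0.282
M − M_☉ = -0.282 − 4.83 = -5.112
L/L_☉ = 10^(−0.4 × -5.112) = 110.8

M ≈ -0.28; L/L_☉ ≈ 111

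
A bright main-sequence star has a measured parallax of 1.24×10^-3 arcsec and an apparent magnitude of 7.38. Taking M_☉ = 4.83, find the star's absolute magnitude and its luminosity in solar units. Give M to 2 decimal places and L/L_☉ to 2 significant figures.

d = 1/p = 1/1.24×10^-3″ = 806.5 pc
M = m − 5 log₁₀ d + 5 = 7.38 − 5·2.9066 + 5 = -2.153
M − M_☉ = -2.153 − 4.83 = -6.983
L/L_☉ = 10^(−0.4 × -6.983) = 621.1

M ≈ -2.15; L/L_☉ ≈ 620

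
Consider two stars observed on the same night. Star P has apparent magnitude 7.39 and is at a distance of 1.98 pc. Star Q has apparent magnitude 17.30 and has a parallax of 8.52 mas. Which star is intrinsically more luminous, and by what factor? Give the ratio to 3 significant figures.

Star P: M = m − 5 log₁₀ d + 5 = 7.39 − 5·0.2967 + 5 = 10.907
Star Q: p = 8.52 mas = 8.52×10^-3″ → d = 1/p = 117.4 pc
Star Q: M = m − 5 log₁₀ d + 5 = 17.30 − 5·2.0696 + 5 = 11.952
ΔM = M_P − M_Q = 10.907 − (11.952) = -1.046; smaller M is more luminous → Star P.
L ratio = 10^(0.4 |ΔM|) = 10^0.418 = 2.619

Star P is more luminous, by a factor of 2.62.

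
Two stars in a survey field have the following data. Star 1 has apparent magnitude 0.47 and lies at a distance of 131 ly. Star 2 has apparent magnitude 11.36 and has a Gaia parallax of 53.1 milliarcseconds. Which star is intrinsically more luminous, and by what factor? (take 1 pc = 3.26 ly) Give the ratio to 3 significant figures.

Star 1 is more luminous, by a factor of 103000.

Star 1: d = 131 ly / 3.26 = 40.18 pc
Star 1: M = m − 5 log₁₀ d + 5 = 0.47 − 5·1.6041 + 5 = -2.550
Star 2: p = 53.1 mas = 0.0531″ → d = 1/p = 18.83 pc
Star 2: M = m − 5 log₁₀ d + 5 = 11.36 − 5·1.2749 + 5 = 9.985
ΔM = M_1 − M_2 = -2.550 − (9.985) = -12.536; smaller M is more luminous → Star 1.
L ratio = 10^(0.4 |ΔM|) = 10^5.014 = 103300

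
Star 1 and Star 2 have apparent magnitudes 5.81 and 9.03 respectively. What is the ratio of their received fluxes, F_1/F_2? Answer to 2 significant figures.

Magnitude difference = -3.22
Flux ratio = 10^(−0.4 Δm) = 10^(−0.4 × -3.22) = 10^1.288 = 19.41

F_1/F_2 ≈ 19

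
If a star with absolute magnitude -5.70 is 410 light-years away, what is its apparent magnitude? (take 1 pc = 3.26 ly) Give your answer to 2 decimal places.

d = 410 ly / 3.26 = 125.8 pc
m = M + 5 log₁₀ d − 5 = -5.70 + 5·2.0996 − 5 = -0.202

m ≈ -0.20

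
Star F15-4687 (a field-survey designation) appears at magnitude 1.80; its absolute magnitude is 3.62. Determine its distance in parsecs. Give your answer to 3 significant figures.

d ≈ 4.33 pc

Distance modulus: m − M = 1.80 − (3.62) = -1.820
m − M = 5 log₁₀ d − 5
log₁₀ d = (m − M)/5 + 1 = 0.6360
d = 10^0.6360 = 4.325 pc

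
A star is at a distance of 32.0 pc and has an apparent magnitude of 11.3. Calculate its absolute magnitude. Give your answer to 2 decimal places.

M ≈ 8.77

5 log₁₀(d/10 pc) = 5 log₁₀(32.00) − 5 = 2.526
M = m − 5 log₁₀(d/10) = 11.3 − 2.526 = 8.774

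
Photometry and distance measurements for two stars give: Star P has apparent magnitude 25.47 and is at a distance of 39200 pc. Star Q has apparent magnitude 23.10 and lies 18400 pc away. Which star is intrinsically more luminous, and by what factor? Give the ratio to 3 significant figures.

Star Q is more luminous, by a factor of 1.95.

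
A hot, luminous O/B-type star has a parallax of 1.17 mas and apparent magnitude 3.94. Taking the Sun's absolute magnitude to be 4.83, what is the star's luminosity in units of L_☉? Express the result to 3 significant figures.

L/L_☉ ≈ 16600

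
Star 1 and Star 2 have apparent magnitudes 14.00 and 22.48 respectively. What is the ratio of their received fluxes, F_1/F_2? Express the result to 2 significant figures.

F_1/F_2 ≈ 2500

Δm = 14.00 − (22.48) = -8.48
Flux ratio = 10^(−0.4 Δm) = 10^(−0.4 × -8.48) = 10^3.392 = 2466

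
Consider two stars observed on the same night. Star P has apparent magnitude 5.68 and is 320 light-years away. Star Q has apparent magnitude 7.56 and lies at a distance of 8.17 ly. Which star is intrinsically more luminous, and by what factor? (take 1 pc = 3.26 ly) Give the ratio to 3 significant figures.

Star P is more luminous, by a factor of 8670.

Star P: d = 320 ly / 3.26 = 98.16 pc
Star P: M = m − 5 log₁₀ d + 5 = 5.68 − 5·1.9919 + 5 = 0.720
Star Q: d = 8.17 ly / 3.26 = 2.506 pc
Star Q: M = m − 5 log₁₀ d + 5 = 7.56 − 5·0.3990 + 5 = 10.565
ΔM = M_P − M_Q = 0.720 − (10.565) = -9.845; smaller M is more luminous → Star P.
L ratio = 10^(0.4 |ΔM|) = 10^3.938 = 8667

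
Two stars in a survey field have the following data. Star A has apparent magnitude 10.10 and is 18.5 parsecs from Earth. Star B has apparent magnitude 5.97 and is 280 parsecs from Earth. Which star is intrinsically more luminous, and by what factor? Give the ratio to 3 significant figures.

Star B is more luminous, by a factor of 10300.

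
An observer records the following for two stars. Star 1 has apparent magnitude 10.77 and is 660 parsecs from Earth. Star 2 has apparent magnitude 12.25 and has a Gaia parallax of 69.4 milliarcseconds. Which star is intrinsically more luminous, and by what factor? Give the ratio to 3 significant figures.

Star 1 is more luminous, by a factor of 8200.

Star 1: M = m − 5 log₁₀ d + 5 = 10.77 − 5·2.8195 + 5 = 1.672
Star 2: p = 69.4 mas = 0.0694″ → d = 1/p = 14.41 pc
Star 2: M = m − 5 log₁₀ d + 5 = 12.25 − 5·1.1586 + 5 = 11.457
ΔM = M_1 − M_2 = 1.672 − (11.457) = -9.785; smaller M is more luminous → Star 1.
L ratio = 10^(0.4 |ΔM|) = 10^3.914 = 8200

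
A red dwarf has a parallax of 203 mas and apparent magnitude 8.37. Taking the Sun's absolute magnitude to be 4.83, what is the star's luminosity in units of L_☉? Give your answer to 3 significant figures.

d = 1/p = 1000/203 mas = 4.926 pc
M = m − 5 log₁₀ d + 5 = 8.37 − 5·0.6925 + 5 = 9.907
M − M_☉ = 9.907 − 4.83 = 5.077
L/L_☉ = 10^(−0.4 × 5.077) = 9.311×10^-3

L/L_☉ ≈ 9.31×10^-3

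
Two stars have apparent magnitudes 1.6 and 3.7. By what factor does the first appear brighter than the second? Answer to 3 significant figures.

Δm = 1.6 − (3.7) = -2.1
Flux ratio = 10^(−0.4 Δm) = 10^(−0.4 × -2.1) = 10^0.840 = 6.918

6.92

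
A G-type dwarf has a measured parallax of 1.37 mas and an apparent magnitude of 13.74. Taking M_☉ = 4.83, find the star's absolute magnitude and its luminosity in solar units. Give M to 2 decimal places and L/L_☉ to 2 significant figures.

M ≈ 4.42; L/L_☉ ≈ 1.5

d = 1/p = 1000/1.37 mas = 729.9 pc
M = m − 5 log₁₀ d + 5 = 13.74 − 5·2.8633 + 5 = 4.424
M − M_☉ = 4.424 − 4.83 = -0.406
L/L_☉ = 10^(−0.4 × -0.406) = 1.454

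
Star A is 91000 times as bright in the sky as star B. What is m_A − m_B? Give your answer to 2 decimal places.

Pogson: Δm = −2.5 log₁₀(ratio) = −2.5 log₁₀(91000) = −2.5 × 4.9590 = -12.398
Star A is brighter, so it has the smaller magnitude: the difference is negative.

m_A − m_B ≈ -12.40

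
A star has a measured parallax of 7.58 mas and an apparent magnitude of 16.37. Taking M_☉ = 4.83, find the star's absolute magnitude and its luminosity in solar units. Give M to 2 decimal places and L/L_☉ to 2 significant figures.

d = 1/p = 1000/7.58 mas = 131.9 pc
M = m − 5 log₁₀ d + 5 = 16.37 − 5·2.1203 + 5 = 10.768
M − M_☉ = 10.768 − 4.83 = 5.938
L/L_☉ = 10^(−0.4 × 5.938) = 4.214×10^-3

M ≈ 10.77; L/L_☉ ≈ 4.2×10^-3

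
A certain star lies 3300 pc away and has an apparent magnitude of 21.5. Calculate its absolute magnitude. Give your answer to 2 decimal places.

M ≈ 8.91

5 log₁₀(d/10 pc) = 5 log₁₀(3300) − 5 = 12.593
M = m − 5 log₁₀(d/10) = 21.5 − 12.593 = 8.907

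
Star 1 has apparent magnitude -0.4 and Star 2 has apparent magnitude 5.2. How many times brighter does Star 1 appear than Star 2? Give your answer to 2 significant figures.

170

Magnitude difference = -5.6
Flux ratio = 10^(−0.4 Δm) = 10^(−0.4 × -5.6) = 10^2.240 = 173.8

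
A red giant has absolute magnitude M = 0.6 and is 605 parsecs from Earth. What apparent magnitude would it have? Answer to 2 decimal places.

m = M + 5 log₁₀ d − 5 = 0.6 + 5·2.7818 − 5 = 9.509

m ≈ 9.51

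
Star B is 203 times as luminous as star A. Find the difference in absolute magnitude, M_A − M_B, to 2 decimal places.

M_A − M_B ≈ 5.77

Pogson: ΔM = −2.5 log₁₀(ratio) = −2.5 log₁₀(203) = −2.5 × 2.3075 = -5.769
Star B is brighter so has the smaller magnitude: M_A − M_B is positive.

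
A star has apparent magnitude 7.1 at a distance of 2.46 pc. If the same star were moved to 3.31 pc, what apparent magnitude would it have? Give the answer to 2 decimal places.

Flux ∝ 1/d², so Δm = 5 log₁₀(d₂/d₁) = 5 log₁₀(3.31/2.46) = 0.644
m₂ = m₁ + Δm = 7.1 + (0.644) = 7.744

m ≈ 7.74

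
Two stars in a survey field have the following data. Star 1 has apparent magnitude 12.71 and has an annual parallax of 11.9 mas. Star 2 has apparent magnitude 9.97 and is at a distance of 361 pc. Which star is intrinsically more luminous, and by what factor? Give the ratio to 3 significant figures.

Star 2 is more luminous, by a factor of 230.

Star 1: p = 11.9 mas = 0.0119″ → d = 1/p = 84.03 pc
Star 1: M = m − 5 log₁₀ d + 5 = 12.71 − 5·1.9245 + 5 = 8.088
Star 2: M = m − 5 log₁₀ d + 5 = 9.97 − 5·2.5575 + 5 = 2.182
ΔM = M_1 − M_2 = 8.088 − (2.182) = 5.905; smaller M is more luminous → Star 2.
L ratio = 10^(0.4 |ΔM|) = 10^2.362 = 230.2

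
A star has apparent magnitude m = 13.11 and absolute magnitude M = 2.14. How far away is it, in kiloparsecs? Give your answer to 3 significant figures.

d ≈ 1.56 kpc

μ = m − M = 10.970
m − M = 5 log₁₀ d − 5
log₁₀ d = (m − M)/5 + 1 = 3.1940
d = 10^3.1940 = 1563 pc
= 1.563 kpc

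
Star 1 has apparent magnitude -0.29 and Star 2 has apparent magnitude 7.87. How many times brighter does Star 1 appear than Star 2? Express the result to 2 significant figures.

Δm = -0.29 − (7.87) = -8.16
Flux ratio = 10^(−0.4 Δm) = 10^(−0.4 × -8.16) = 10^3.264 = 1837

1800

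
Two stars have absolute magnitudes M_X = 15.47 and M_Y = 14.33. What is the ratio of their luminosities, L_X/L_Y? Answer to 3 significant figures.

L_X/L_Y ≈ 0.350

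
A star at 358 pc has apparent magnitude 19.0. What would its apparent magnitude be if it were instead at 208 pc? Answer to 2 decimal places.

m ≈ 17.82

Flux ∝ 1/d², so Δm = 5 log₁₀(d₂/d₁) = 5 log₁₀(208/358) = -1.179
m₂ = m₁ + Δm = 19.0 + (-1.179) = 17.821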